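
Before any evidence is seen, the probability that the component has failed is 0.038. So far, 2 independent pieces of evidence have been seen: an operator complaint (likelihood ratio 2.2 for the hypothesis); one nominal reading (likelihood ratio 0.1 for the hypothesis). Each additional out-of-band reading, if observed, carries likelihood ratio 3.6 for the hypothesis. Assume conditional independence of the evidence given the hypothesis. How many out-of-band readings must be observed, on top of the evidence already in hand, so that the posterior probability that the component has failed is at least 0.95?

Prior odds = 0.038/0.962 = 19/481.
Combined Bayes factor of the evidence already in hand = 2.2 × 0.1 = 0.22.
Odds after that evidence = (19/481) × 0.22 = 209/24050.
Target odds = 0.95/0.05 = 19.
Need 3.6ⁿ ≥ 19 ÷ (209/24050) = 24050/11.
3.6⁶ = 34012224/15625 falls short of 24050/11 but 3.6⁷ = 612220032/78125 reaches it, so n = 7.

7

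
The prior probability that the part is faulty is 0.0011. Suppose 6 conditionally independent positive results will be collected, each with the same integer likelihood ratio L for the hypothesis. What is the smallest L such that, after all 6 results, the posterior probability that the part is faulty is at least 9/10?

Prior odds = 0.0011/0.9989 = 11/9989.
Target odds = 0.9/0.1 = 9.
Need L⁶ ≥ 9 ÷ (11/9989) = 89901/11.
4⁶ = 4096 < 89901/11 ≤ 15625 = 5⁶, so L = 5.

5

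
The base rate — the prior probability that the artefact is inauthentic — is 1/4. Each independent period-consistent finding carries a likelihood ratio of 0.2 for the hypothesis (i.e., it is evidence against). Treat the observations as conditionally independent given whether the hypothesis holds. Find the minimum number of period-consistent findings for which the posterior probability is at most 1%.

3

Prior odds: 0.25 ÷ 0.75 = 1/3.
Likelihood ratio per period-consistent finding = 0.2.
Target odds: 0.01 ÷ 0.99 = 1/99.
Need (1/3) × 0.2ⁿ ≤ 1/99, i.e. 0.2ⁿ ≤ 1/33.
0.2² = 0.04 is still above 1/33 but 0.2³ = 0.008 is at or below it, so n = 3.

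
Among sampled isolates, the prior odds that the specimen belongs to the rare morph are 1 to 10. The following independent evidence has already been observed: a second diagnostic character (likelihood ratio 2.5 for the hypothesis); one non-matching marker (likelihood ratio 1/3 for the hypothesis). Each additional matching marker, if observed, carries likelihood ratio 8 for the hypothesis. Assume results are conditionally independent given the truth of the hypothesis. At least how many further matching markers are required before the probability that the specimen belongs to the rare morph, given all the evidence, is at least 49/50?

4

Prior odds = 0.1.
Combined Bayes factor of the evidence already in hand = 2.5 × (1/3) = 5/6.
Odds after that evidence = 0.1 × 5/6 = 1/12.
Target odds = 0.98/0.02 = 49.
Need 8ⁿ ≥ 49 ÷ (1/12) = 588.
8³ = 512 falls short of 588 but 8⁴ = 4096 reaches it, so n = 4.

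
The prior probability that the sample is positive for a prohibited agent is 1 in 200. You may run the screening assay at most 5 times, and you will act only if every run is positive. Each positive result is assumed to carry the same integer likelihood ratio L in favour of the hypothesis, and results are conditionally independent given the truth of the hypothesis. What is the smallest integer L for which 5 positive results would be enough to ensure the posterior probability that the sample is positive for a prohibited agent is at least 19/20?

6

Prior odds = 0.005/0.995 = 1/199.
Target odds = 0.95/0.05 = 19.
Need L⁵ ≥ 19 ÷ (1/199) = 3781.
5⁵ = 3125 < 3781 ≤ 7776 = 6⁵, so L = 6.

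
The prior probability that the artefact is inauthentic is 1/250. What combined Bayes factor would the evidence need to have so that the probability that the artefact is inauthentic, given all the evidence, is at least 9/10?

2241

Prior odds = 0.004/0.996 = 1/249.
Target odds = 0.9/0.1 = 9.
Required Bayes factor = 9 ÷ (1/249) = 2241.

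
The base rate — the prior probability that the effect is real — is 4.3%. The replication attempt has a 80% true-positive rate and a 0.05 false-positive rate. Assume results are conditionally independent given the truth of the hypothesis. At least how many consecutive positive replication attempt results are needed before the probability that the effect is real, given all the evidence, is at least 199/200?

4

Prior odds = 0.043/0.957 = 43/957.
Likelihood ratio of a positive result = 0.8/0.05 = 16.
Target odds: 0.995 ÷ 0.005 = 199.
Require 16ⁿ ≥ 199 ÷ (43/957) = 190443/43.
16³ = 4096 falls short of 190443/43 but 16⁴ = 65536 reaches it, so n = 4.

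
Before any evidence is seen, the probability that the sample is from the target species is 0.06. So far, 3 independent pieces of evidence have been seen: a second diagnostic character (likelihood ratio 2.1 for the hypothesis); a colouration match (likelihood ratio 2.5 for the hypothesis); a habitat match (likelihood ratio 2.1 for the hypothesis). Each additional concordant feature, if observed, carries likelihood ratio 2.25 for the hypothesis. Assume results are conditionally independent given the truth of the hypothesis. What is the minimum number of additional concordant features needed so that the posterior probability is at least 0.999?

Prior odds = 0.06/0.94 = 3/47.
Combined Bayes factor of the evidence already in hand = 2.1 × 2.5 × 2.1 = 11.025.
Odds after that evidence = (3/47) × 11.025 = 1323/1880.
Target odds = 0.999/0.001 = 999.
Need 2.25ⁿ ≥ 999 ÷ (1323/1880) = 69560/49.
2.25⁸ = 43046721/65536 falls short of 69560/49 but 2.25⁹ = 387420489/262144 reaches it, so n = 9.

9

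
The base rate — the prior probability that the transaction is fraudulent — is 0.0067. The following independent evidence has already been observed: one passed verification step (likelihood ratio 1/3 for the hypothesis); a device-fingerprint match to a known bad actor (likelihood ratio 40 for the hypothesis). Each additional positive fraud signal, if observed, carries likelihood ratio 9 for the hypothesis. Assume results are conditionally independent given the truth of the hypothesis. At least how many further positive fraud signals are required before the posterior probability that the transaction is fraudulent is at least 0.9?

3

Prior odds = 0.0067/0.9933 = 67/9933.
Combined Bayes factor of the evidence already in hand = (1/3) × 40 = 40/3.
Odds after that evidence = (67/9933) × 40/3 = 2680/29799.
Target odds = 0.9/0.1 = 9.
Need 9ⁿ ≥ 9 ÷ (2680/29799) = 268191/2680.
9² = 81 falls short of 268191/2680 but 9³ = 729 reaches it, so n = 3.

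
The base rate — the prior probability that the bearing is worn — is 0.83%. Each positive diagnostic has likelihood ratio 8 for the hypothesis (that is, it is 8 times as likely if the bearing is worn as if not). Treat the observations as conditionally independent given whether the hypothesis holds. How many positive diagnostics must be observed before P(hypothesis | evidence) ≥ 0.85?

4

Prior odds = 0.0083/0.9917 = 83/9917.
Likelihood ratio per positive diagnostic = 8.
Target odds: 0.85 ÷ 0.15 = 17/3.
Require 8ⁿ ≥ 17/3 ÷ (83/9917) = 168589/249.
8³ = 512 falls short of 168589/249 but 8⁴ = 4096 reaches it, so n = 4.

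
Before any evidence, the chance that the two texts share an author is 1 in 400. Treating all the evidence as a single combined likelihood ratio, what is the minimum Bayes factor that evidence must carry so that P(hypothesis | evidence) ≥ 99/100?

Prior odds = 0.0025/0.9975 = 1/399.
Target odds = 0.99/0.01 = 99.
Required Bayes factor = 99 ÷ (1/399) = 39501.

39501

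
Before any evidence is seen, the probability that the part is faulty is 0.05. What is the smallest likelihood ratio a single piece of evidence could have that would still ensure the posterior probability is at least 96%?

Prior odds = 0.05/0.95 = 1/19.
Target odds = 0.96/0.04 = 24.
Required Bayes factor = 24 ÷ (1/19) = 456.

456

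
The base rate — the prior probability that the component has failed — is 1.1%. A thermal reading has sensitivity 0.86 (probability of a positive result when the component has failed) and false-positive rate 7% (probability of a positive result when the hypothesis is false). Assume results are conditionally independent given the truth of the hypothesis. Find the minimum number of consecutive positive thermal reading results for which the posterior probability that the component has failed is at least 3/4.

3

Prior odds: 0.011 ÷ 0.989 = 11/989.
Likelihood ratio of a positive result = 0.86/0.07 = 86/7.
Target odds: 0.75 ÷ 0.25 = 3.
Need (11/989) × (86/7)ⁿ ≥ 3, i.e. (86/7)ⁿ ≥ 2967/11.
(86/7)² = 7396/49 falls short of 2967/11 but (86/7)³ = 636056/343 reaches it, so n = 3.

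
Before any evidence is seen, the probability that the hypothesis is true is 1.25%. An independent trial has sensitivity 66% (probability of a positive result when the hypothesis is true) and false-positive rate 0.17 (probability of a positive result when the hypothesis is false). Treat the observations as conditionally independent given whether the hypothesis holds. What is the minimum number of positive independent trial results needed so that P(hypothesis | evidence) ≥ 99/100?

7

Prior odds: 0.0125 ÷ 0.9875 = 1/79.
Likelihood ratio of a positive result = 0.66/0.17 = 66/17.
Target posterior odds = 0.99/0.01 = 99.
Need (1/79) × (66/17)ⁿ ≥ 99, i.e. (66/17)ⁿ ≥ 7821.
(66/17)⁶ ≈3424.29 falls short of 7821 but (66/17)⁷ ≈13294.3 reaches it, so n = 7.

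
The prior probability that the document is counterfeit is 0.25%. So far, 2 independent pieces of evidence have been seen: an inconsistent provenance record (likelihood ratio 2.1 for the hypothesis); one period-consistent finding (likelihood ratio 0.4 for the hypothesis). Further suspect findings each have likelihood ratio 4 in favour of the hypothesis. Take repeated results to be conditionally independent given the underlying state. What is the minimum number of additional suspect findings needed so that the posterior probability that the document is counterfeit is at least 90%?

7

Prior odds = 0.0025/0.9975 = 1/399.
Combined Bayes factor of the evidence already in hand = 2.1 × 0.4 = 0.84.
Odds after that evidence = (1/399) × 0.84 = 1/475.
Target odds = 0.9/0.1 = 9.
Need 4ⁿ ≥ 9 ÷ (1/475) = 4275.
4⁶ = 4096 falls short of 4275 but 4⁷ = 16384 reaches it, so n = 7.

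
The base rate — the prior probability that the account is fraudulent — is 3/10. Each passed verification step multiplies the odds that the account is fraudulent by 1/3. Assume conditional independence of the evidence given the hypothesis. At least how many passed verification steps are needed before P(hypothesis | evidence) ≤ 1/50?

Prior odds: 0.3 ÷ 0.7 = 3/7.
Likelihood ratio per passed verification step = 1/3.
Target posterior odds = 0.02/0.98 = 1/49.
Require (1/3)ⁿ ≤ 1/49 ÷ (3/7) = 1/21.
(1/3)² = 1/9 is still above 1/21 but (1/3)³ = 1/27 is at or below it, so n = 3.

3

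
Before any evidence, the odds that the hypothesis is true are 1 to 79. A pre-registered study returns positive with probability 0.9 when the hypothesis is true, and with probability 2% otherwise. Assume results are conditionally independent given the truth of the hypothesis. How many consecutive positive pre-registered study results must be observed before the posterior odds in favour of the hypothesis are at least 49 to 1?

3

Prior odds = 1/79.
Likelihood ratio of a positive result = 0.9/0.02 = 45.
Target odds = 49.
Need (1/79) × 45ⁿ ≥ 49, i.e. 45ⁿ ≥ 3871.
45² = 2025 falls short of 3871 but 45³ = 91125 reaches it, so n = 3.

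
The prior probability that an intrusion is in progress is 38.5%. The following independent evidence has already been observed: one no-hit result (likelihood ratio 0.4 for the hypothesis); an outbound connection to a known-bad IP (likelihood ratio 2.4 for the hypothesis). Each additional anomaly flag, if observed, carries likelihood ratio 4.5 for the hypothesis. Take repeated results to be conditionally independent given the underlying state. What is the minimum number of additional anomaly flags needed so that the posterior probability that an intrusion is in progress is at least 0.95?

Prior odds = 0.385/0.615 = 77/123.
Combined Bayes factor of the evidence already in hand = 0.4 × 2.4 = 0.96.
Odds after that evidence = (77/123) × 0.96 = 616/1025.
Target odds = 0.95/0.05 = 19.
Need 4.5ⁿ ≥ 19 ÷ (616/1025) = 19475/616.
4.5² = 20.25 falls short of 19475/616 but 4.5³ = 91.125 reaches it, so n = 3.

3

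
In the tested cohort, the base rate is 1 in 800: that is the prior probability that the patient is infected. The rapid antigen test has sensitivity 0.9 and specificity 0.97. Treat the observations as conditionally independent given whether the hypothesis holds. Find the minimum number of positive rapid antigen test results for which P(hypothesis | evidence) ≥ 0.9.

Prior odds: 0.00125 ÷ 0.99875 = 1/799.
False-positive rate = 1 − 0.97 = 0.03; likelihood ratio of a positive = 0.9/0.03 = 30.
Target odds: 0.9 ÷ 0.1 = 9.
Need (1/799) × 30ⁿ ≥ 9, i.e. 30ⁿ ≥ 7191.
30² = 900 falls short of 7191 but 30³ = 27000 reaches it, so n = 3.

3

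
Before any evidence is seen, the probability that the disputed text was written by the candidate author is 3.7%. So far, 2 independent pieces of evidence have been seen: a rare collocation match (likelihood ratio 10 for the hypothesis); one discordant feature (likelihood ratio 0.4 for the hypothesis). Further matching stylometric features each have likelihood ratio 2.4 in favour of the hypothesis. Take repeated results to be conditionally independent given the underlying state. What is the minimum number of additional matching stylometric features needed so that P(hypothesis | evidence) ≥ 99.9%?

11

Prior odds = 0.037/0.963 = 37/963.
Combined Bayes factor of the evidence already in hand = 10 × 0.4 = 4.
Odds after that evidence = (37/963) × 4 = 148/963.
Target odds = 0.999/0.001 = 999.
Need 2.4ⁿ ≥ 999 ÷ (148/963) = 6500.25.
2.4¹⁰ ≈6340.34 falls short of 6500.25 but 2.4¹¹ ≈15216.8 reaches it, so n = 11.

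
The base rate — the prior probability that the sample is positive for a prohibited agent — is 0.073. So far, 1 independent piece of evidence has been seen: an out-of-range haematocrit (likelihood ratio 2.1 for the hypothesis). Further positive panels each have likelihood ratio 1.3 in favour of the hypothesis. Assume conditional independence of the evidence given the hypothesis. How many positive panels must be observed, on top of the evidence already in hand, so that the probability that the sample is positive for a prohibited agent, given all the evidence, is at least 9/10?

16

Prior odds = 0.073/0.927 = 73/927.
Bayes factor of the evidence already in hand = 2.1.
Odds after that evidence = (73/927) × 2.1 = 511/3090.
Target odds = 0.9/0.1 = 9.
Need 1.3ⁿ ≥ 9 ÷ (511/3090) = 27810/511.
1.3¹⁵ ≈51.1859 falls short of 27810/511 but 1.3¹⁶ ≈66.5417 reaches it, so n = 16.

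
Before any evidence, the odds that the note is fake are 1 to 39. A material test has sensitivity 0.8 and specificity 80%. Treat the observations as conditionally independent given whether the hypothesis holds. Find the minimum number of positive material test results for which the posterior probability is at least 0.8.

4

Prior odds = 1/39.
False-positive rate = 1 − 0.8 = 0.2; likelihood ratio of a positive = 0.8/0.2 = 4.
Target posterior odds = 0.8/0.2 = 4.
Require 4ⁿ ≥ 4 ÷ (1/39) = 156.
4³ = 64 falls short of 156 but 4⁴ = 256 reaches it, so n = 4.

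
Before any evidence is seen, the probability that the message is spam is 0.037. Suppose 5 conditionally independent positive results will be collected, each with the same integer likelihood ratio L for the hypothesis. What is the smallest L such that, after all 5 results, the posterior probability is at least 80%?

3

Prior odds = 0.037/0.963 = 37/963.
Target odds = 0.8/0.2 = 4.
Need L⁵ ≥ 4 ÷ (37/963) = 3852/37.
2⁵ = 32 < 3852/37 ≤ 243 = 3⁵, so L = 3.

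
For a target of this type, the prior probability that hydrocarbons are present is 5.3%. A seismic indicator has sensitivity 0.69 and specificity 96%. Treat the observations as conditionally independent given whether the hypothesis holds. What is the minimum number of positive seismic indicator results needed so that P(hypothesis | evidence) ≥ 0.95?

3

Prior odds: 0.053 ÷ 0.947 = 53/947.
False-positive rate = 1 − 0.96 = 0.04; likelihood ratio of a positive = 0.69/0.04 = 17.25.
Target odds: 0.95 ÷ 0.05 = 19.
Need (53/947) × 17.25ⁿ ≥ 19, i.e. 17.25ⁿ ≥ 17993/53.
17.25² = 297.5625 falls short of 17993/53 but 17.25³ = 5132.953125 reaches it, so n = 3.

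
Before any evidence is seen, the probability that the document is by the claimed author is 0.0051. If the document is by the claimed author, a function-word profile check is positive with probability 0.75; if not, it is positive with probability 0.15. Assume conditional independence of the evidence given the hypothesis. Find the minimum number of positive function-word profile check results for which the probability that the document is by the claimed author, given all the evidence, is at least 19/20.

Prior odds: 0.0051 ÷ 0.9949 = 51/9949.
Likelihood ratio of a positive = 0.75/0.15 = 5.
Target odds: 0.95 ÷ 0.05 = 19.
Need (51/9949) × 5ⁿ ≥ 19, i.e. 5ⁿ ≥ 189031/51.
5⁵ = 3125 falls short of 189031/51 but 5⁶ = 15625 reaches it, so n = 6.

6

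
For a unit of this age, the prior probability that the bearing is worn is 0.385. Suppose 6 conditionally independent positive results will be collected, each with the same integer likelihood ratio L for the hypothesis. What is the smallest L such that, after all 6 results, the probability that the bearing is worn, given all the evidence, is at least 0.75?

2

Prior odds = 0.385/0.615 = 77/123.
Target odds = 0.75/0.25 = 3.
Need L⁶ ≥ 3 ÷ (77/123) = 369/77.
1⁶ = 1 < 369/77 ≤ 64 = 2⁶, so L = 2.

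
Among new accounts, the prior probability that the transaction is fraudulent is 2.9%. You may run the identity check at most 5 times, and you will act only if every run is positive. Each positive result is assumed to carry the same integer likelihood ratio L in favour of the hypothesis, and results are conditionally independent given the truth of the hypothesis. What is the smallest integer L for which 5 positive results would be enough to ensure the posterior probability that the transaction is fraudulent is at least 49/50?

5

Prior odds = 0.029/0.971 = 29/971.
Target odds = 0.98/0.02 = 49.
Need L⁵ ≥ 49 ÷ (29/971) = 47579/29.
4⁵ = 1024 < 47579/29 ≤ 3125 = 5⁵, so L = 5.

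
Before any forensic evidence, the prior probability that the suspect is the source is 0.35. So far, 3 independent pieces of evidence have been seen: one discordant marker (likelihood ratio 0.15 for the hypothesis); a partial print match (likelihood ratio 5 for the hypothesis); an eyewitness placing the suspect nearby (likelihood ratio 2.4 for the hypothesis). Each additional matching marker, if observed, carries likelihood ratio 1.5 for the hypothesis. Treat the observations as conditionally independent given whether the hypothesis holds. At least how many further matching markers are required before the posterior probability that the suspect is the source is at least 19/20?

8

Prior odds = 0.35/0.65 = 7/13.
Combined Bayes factor of the evidence already in hand = 0.15 × 5 × 2.4 = 1.8.
Odds after that evidence = (7/13) × 1.8 = 63/65.
Target odds = 0.95/0.05 = 19.
Need 1.5ⁿ ≥ 19 ÷ (63/65) = 1235/63.
1.5⁷ = 17.0859375 falls short of 1235/63 but 1.5⁸ = 25.62890625 reaches it, so n = 8.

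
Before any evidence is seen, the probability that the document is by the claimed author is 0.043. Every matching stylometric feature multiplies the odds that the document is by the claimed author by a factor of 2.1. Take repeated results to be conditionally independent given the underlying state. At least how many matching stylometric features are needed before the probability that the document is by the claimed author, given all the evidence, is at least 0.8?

7

Prior odds: 0.043 ÷ 0.957 = 43/957.
Likelihood ratio per matching stylometric feature = 2.1.
Target odds: 0.8 ÷ 0.2 = 4.
Need (43/957) × 2.1ⁿ ≥ 4, i.e. 2.1ⁿ ≥ 3828/43.
2.1⁶ = 85766121/1000000 falls short of 3828/43 but 2.1⁷ ≈180.109 reaches it, so n = 7.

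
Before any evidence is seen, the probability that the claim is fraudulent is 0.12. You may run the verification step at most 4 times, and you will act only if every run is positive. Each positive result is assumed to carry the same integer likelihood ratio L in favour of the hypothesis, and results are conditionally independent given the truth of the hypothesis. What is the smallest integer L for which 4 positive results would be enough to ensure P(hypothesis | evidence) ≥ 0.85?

3

Prior odds = 0.12/0.88 = 3/22.
Target odds = 0.85/0.15 = 17/3.
Need L⁴ ≥ 17/3 ÷ (3/22) = 374/9.
2⁴ = 16 < 374/9 ≤ 81 = 3⁴, so L = 3.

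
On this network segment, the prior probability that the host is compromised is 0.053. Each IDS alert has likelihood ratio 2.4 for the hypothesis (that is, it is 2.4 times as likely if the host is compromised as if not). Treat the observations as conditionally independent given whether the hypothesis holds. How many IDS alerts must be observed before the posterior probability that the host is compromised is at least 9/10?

Prior odds: 0.053 ÷ 0.947 = 53/947.
Likelihood ratio per IDS alert = 2.4.
Target posterior odds = 0.9/0.1 = 9.
Need (53/947) × 2.4ⁿ ≥ 9, i.e. 2.4ⁿ ≥ 8523/53.
2.4⁵ = 79.62624 falls short of 8523/53 but 2.4⁶ = 2985984/15625 reaches it, so n = 6.

6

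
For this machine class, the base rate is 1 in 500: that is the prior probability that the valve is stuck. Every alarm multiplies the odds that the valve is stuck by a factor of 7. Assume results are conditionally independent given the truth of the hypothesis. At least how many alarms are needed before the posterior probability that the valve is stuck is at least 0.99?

Prior odds = 0.002/0.998 = 1/499.
Likelihood ratio per alarm = 7.
Target posterior odds = 0.99/0.01 = 99.
Require 7ⁿ ≥ 99 ÷ (1/499) = 49401.
7⁵ = 16807 falls short of 49401 but 7⁶ = 117649 reaches it, so n = 6.

6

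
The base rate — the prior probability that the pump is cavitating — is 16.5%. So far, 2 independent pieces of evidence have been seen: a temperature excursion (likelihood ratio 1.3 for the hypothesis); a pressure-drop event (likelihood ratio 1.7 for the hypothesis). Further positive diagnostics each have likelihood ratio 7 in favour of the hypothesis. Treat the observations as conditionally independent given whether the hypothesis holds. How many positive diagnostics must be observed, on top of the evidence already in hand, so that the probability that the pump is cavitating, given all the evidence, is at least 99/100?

3

Prior odds = 0.165/0.835 = 33/167.
Combined Bayes factor of the evidence already in hand = 1.3 × 1.7 = 2.21.
Odds after that evidence = (33/167) × 2.21 = 7293/16700.
Target odds = 0.99/0.01 = 99.
Need 7ⁿ ≥ 99 ÷ (7293/16700) = 50100/221.
7² = 49 falls short of 50100/221 but 7³ = 343 reaches it, so n = 3.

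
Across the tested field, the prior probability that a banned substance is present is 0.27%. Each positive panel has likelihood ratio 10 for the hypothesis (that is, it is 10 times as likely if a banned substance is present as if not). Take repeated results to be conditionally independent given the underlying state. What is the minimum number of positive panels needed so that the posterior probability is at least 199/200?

5

Prior odds = 0.0027/0.9973 = 27/9973.
Likelihood ratio per positive panel = 10.
Target odds: 0.995 ÷ 0.005 = 199.
Require 10ⁿ ≥ 199 ÷ (27/9973) = 1984627/27.
10⁴ = 10000 falls short of 1984627/27 but 10⁵ = 100000 reaches it, so n = 5.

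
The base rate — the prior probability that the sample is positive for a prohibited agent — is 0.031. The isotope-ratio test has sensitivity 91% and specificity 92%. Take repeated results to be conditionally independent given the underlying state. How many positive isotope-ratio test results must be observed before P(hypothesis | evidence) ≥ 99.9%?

Prior odds = 0.031/0.969 = 31/969.
False-positive rate = 1 − 0.92 = 0.08; likelihood ratio of a positive = 0.91/0.08 = 11.375.
Target posterior odds = 0.999/0.001 = 999.
Require 11.375ⁿ ≥ 999 ÷ (31/969) = 968031/31.
11.375⁴ = 68574961/4096 falls short of 968031/31 but 11.375⁵ ≈190439 reaches it, so n = 5.

5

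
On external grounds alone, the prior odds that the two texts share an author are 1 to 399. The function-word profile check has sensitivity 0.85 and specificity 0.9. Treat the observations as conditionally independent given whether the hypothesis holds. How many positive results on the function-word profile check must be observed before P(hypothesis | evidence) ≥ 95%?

5

Prior odds = 1/399.
False-positive rate = 1 − 0.9 = 0.1; likelihood ratio of a positive = 0.85/0.1 = 8.5.
Target odds: 0.95 ÷ 0.05 = 19.
Require 8.5ⁿ ≥ 19 ÷ (1/399) = 7581.
8.5⁴ = 5220.0625 falls short of 7581 but 8.5⁵ = 44370.53125 reaches it, so n = 5.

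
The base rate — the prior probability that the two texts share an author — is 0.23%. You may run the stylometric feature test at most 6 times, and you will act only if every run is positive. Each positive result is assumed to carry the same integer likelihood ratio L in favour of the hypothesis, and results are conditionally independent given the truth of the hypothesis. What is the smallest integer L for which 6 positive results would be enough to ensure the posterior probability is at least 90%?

Prior odds = 0.0023/0.9977 = 23/9977.
Target odds = 0.9/0.1 = 9.
Need L⁶ ≥ 9 ÷ (23/9977) = 89793/23.
3⁶ = 729 < 89793/23 ≤ 4096 = 4⁶, so L = 4.

4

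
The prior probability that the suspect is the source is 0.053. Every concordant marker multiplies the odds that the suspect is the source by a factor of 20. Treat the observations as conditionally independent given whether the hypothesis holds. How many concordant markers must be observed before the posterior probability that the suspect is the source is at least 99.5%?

Prior odds: 0.053 ÷ 0.947 = 53/947.
Likelihood ratio per concordant marker = 20.
Target odds: 0.995 ÷ 0.005 = 199.
Require 20ⁿ ≥ 199 ÷ (53/947) = 188453/53.
20² = 400 falls short of 188453/53 but 20³ = 8000 reaches it, so n = 3.

3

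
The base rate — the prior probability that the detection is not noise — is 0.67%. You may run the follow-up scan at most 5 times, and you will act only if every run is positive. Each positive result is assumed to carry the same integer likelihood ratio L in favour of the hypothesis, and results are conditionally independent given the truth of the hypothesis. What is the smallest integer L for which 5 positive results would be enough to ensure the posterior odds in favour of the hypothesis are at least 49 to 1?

Prior odds = 0.0067/0.9933 = 67/9933.
Target odds = 49.
Need L⁵ ≥ 49 ÷ (67/9933) = 486717/67.
5⁵ = 3125 < 486717/67 ≤ 7776 = 6⁵, so L = 6.

6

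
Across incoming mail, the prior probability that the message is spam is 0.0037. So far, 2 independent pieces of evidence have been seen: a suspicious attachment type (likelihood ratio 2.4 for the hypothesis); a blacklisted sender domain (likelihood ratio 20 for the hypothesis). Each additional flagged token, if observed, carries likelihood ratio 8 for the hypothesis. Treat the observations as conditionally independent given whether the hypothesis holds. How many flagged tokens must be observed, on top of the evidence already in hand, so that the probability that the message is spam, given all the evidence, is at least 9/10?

Prior odds = 0.0037/0.9963 = 37/9963.
Combined Bayes factor of the evidence already in hand = 2.4 × 20 = 48.
Odds after that evidence = (37/9963) × 48 = 592/3321.
Target odds = 0.9/0.1 = 9.
Need 8ⁿ ≥ 9 ÷ (592/3321) = 29889/592.
8¹ = 8 falls short of 29889/592 but 8² = 64 reaches it, so n = 2.

2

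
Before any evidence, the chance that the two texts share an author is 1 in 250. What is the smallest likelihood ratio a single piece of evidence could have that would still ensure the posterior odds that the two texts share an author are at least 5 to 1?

1245

Prior odds = 0.004/0.996 = 1/249.
Target odds = 5.
Required Bayes factor = 5 ÷ (1/249) = 1245.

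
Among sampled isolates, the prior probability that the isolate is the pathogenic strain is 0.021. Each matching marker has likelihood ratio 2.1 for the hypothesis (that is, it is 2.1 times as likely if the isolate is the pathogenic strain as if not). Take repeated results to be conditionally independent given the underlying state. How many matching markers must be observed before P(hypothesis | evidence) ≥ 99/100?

12

Prior odds = 0.021/0.979 = 21/979.
Likelihood ratio per matching marker = 2.1.
Target posterior odds = 0.99/0.01 = 99.
Need (21/979) × 2.1ⁿ ≥ 99, i.e. 2.1ⁿ ≥ 32307/7.
2.1¹¹ ≈3502.78 falls short of 32307/7 but 2.1¹² ≈7355.83 reaches it, so n = 12.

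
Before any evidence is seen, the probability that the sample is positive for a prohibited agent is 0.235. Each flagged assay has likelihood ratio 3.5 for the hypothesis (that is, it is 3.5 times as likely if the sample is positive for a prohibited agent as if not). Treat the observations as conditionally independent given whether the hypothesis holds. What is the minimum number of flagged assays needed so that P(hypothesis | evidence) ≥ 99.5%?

6

Prior odds: 0.235 ÷ 0.765 = 47/153.
Likelihood ratio per flagged assay = 3.5.
Target odds: 0.995 ÷ 0.005 = 199.
Need (47/153) × 3.5ⁿ ≥ 199, i.e. 3.5ⁿ ≥ 30447/47.
3.5⁵ = 525.21875 falls short of 30447/47 but 3.5⁶ = 1838.265625 reaches it, so n = 6.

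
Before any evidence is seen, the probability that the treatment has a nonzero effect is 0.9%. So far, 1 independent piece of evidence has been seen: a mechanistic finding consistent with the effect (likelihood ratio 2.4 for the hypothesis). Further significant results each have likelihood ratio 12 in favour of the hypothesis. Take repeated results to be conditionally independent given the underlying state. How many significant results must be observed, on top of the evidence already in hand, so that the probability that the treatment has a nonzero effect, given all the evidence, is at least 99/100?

4

Prior odds = 0.009/0.991 = 9/991.
Bayes factor of the evidence already in hand = 2.4.
Odds after that evidence = (9/991) × 2.4 = 108/4955.
Target odds = 0.99/0.01 = 99.
Need 12ⁿ ≥ 99 ÷ (108/4955) = 54505/12.
12³ = 1728 falls short of 54505/12 but 12⁴ = 20736 reaches it, so n = 4.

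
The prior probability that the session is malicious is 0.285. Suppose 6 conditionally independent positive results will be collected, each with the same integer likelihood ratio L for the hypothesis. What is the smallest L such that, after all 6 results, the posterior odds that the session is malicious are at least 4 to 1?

2

Prior odds = 0.285/0.715 = 57/143.
Target odds = 4.
Need L⁶ ≥ 4 ÷ (57/143) = 572/57.
1⁶ = 1 < 572/57 ≤ 64 = 2⁶, so L = 2.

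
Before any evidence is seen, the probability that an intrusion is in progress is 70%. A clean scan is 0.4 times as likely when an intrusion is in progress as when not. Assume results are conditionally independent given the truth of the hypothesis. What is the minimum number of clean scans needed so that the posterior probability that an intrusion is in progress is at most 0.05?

Prior odds: 0.7 ÷ 0.3 = 7/3.
Likelihood ratio per clean scan = 0.4.
Target odds: 0.05 ÷ 0.95 = 1/19.
Require 0.4ⁿ ≤ 1/19 ÷ (7/3) = 3/133.
0.4⁴ = 0.0256 is still above 3/133 but 0.4⁵ = 0.01024 is at or below it, so n = 5.

5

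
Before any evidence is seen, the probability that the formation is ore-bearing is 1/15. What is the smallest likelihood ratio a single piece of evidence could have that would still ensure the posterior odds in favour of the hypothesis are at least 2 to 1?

Prior odds = (1/15)/(14/15) = 1/14.
Target odds = 2.
Required Bayes factor = 2 ÷ (1/14) = 28.

28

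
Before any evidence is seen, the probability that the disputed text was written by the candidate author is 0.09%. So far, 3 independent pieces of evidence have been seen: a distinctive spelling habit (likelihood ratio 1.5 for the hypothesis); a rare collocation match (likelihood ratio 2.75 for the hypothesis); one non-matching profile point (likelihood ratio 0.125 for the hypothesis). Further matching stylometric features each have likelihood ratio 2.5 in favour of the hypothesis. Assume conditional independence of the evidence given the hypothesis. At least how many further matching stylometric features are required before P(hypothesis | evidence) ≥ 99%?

14

Prior odds = 0.0009/0.9991 = 9/9991.
Combined Bayes factor of the evidence already in hand = 1.5 × 2.75 × 0.125 = 0.515625.
Odds after that evidence = (9/9991) × 0.515625 = 297/639424.
Target odds = 0.99/0.01 = 99.
Need 2.5ⁿ ≥ 99 ÷ (297/639424) = 639424/3.
2.5¹³ ≈149012 falls short of 639424/3 but 2.5¹⁴ ≈372529 reaches it, so n = 14.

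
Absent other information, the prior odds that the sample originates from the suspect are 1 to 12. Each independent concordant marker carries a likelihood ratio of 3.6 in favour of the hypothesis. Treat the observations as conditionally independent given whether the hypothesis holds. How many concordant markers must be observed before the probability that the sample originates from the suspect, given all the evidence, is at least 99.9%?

8

Prior odds = 1/12.
Likelihood ratio per concordant marker = 3.6.
Target posterior odds = 0.999/0.001 = 999.
Require 3.6ⁿ ≥ 999 ÷ (1/12) = 11988.
3.6⁷ = 612220032/78125 falls short of 11988 but 3.6⁸ ≈28211.1 reaches it, so n = 8.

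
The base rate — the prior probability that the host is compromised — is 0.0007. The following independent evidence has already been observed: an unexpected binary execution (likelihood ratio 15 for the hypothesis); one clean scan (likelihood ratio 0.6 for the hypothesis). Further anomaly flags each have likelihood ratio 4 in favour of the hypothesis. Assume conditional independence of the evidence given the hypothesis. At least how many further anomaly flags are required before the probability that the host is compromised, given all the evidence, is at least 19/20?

6

Prior odds = 0.0007/0.9993 = 7/9993.
Combined Bayes factor of the evidence already in hand = 15 × 0.6 = 9.
Odds after that evidence = (7/9993) × 9 = 21/3331.
Target odds = 0.95/0.05 = 19.
Need 4ⁿ ≥ 19 ÷ (21/3331) = 63289/21.
4⁵ = 1024 falls short of 63289/21 but 4⁶ = 4096 reaches it, so n = 6.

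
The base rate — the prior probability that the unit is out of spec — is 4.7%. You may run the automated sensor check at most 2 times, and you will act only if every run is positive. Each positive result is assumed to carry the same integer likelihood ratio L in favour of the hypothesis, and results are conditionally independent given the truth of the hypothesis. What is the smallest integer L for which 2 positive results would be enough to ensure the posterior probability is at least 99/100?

Prior odds = 0.047/0.953 = 47/953.
Target odds = 0.99/0.01 = 99.
Need L² ≥ 99 ÷ (47/953) = 94347/47.
44² = 1936 < 94347/47 ≤ 2025 = 45², so L = 45.

45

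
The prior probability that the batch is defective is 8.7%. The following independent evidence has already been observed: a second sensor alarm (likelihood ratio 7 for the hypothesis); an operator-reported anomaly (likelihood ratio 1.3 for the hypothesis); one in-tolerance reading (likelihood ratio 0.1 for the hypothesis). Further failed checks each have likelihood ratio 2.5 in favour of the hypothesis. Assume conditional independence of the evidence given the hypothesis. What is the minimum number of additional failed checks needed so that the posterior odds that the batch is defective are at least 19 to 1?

6

Prior odds = 0.087/0.913 = 87/913.
Combined Bayes factor of the evidence already in hand = 7 × 1.3 × 0.1 = 0.91.
Odds after that evidence = (87/913) × 0.91 = 7917/91300.
Target odds = 19.
Need 2.5ⁿ ≥ 19 ÷ (7917/91300) = 1734700/7917.
2.5⁵ = 97.65625 falls short of 1734700/7917 but 2.5⁶ = 244.140625 reaches it, so n = 6.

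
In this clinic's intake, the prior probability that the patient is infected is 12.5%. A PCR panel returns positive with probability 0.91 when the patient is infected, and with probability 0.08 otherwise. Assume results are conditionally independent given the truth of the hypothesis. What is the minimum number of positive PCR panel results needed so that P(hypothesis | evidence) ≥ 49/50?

Prior odds: 0.125 ÷ 0.875 = 1/7.
Likelihood ratio of a positive result = 0.91/0.08 = 11.375.
Target posterior odds = 0.98/0.02 = 49.
Need (1/7) × 11.375ⁿ ≥ 49, i.e. 11.375ⁿ ≥ 343.
11.375² = 129.390625 falls short of 343 but 11.375³ = 753571/512 reaches it, so n = 3.

3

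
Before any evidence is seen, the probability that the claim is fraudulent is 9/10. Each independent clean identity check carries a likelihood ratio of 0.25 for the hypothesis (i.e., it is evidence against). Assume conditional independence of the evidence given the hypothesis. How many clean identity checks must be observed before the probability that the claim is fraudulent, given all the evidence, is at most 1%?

5

Prior odds: 0.9 ÷ 0.1 = 9.
Likelihood ratio per clean identity check = 0.25.
Target odds: 0.01 ÷ 0.99 = 1/99.
Require 0.25ⁿ ≤ 1/99 ÷ 9 = 1/891.
0.25⁴ = 0.00390625 is still above 1/891 but 0.25⁵ = 1/1024 is at or below it, so n = 5.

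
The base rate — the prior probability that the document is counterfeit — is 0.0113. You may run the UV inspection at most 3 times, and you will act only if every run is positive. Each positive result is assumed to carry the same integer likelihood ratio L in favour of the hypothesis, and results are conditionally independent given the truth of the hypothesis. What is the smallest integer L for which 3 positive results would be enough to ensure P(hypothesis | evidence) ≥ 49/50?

Prior odds = 0.0113/0.9887 = 113/9887.
Target odds = 0.98/0.02 = 49.
Need L³ ≥ 49 ÷ (113/9887) = 484463/113.
16³ = 4096 < 484463/113 ≤ 4913 = 17³, so L = 17.

17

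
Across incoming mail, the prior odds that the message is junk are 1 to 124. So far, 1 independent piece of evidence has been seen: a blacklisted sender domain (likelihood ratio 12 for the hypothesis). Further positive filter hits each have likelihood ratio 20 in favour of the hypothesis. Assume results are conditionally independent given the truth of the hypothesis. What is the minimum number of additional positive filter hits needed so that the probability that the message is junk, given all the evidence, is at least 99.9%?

4

Prior odds = 1/124.
Bayes factor of the evidence already in hand = 12.
Odds after that evidence = (1/124) × 12 = 3/31.
Target odds = 0.999/0.001 = 999.
Need 20ⁿ ≥ 999 ÷ (3/31) = 10323.
20³ = 8000 falls short of 10323 but 20⁴ = 160000 reaches it, so n = 4.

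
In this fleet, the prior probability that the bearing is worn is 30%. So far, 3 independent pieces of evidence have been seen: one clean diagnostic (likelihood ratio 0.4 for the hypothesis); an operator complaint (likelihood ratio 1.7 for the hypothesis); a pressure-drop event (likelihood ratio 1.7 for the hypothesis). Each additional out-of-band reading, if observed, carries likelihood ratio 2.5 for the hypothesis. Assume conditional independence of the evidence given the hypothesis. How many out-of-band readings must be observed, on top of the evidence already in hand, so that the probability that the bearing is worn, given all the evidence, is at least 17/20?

Prior odds = 0.3/0.7 = 3/7.
Combined Bayes factor of the evidence already in hand = 0.4 × 1.7 × 1.7 = 1.156.
Odds after that evidence = (3/7) × 1.156 = 867/1750.
Target odds = 0.85/0.15 = 17/3.
Need 2.5ⁿ ≥ 17/3 ÷ (867/1750) = 1750/153.
2.5² = 6.25 falls short of 1750/153 but 2.5³ = 15.625 reaches it, so n = 3.

3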